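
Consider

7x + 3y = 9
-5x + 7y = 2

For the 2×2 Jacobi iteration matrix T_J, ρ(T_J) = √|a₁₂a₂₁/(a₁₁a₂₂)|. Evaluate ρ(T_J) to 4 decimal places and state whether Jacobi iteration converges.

a₁₂a₂₁/(a₁₁a₂₂) = (3)·(-5) / ((7)·(7)) = -0.306122
ρ = √|-0.306122| = √0.306122 = 0.5533
ρ < 1, so Jacobi converges

0.5533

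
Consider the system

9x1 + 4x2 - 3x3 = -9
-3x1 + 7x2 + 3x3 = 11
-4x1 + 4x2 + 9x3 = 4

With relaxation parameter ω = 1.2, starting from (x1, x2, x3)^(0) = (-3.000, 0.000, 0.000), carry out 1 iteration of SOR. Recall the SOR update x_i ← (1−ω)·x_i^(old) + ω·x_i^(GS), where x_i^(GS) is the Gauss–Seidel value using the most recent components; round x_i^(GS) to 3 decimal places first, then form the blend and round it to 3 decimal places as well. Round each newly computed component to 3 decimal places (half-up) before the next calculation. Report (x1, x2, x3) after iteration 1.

Iteration 1:
  x1: GS value = (-9 - (4)·0.000 - (-3)·0.000) / (9) = -1.000;  x1 ← (1−ω)·-3.000 + ω·-1.000 = -0.600
  x2: GS value = (11 - (-3)·-0.600 - (3)·0.000) / (7) = 1.314;  x2 ← (1−ω)·0.000 + ω·1.314 = 1.577
  x3: GS value = (4 - (-4)·-0.600 - (4)·1.577) / (9) = -0.523;  x3 ← (1−ω)·0.000 + ω·-0.523 = -0.628

(-0.600, 1.577, -0.628)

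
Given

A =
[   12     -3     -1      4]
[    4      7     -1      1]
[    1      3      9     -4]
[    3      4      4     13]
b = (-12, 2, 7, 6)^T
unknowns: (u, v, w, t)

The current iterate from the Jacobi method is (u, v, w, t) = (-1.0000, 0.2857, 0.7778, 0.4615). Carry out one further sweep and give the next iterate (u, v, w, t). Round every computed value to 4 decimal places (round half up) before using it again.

(-1.0176, 0.9023, 0.9988, 0.3651)

One sweep:
  u = (-12 - (-3)·0.2857 - (-1)·0.7778 - (4)·0.4615) / (12) = -1.0176
  v = (2 - (4)·-1.0000 - (-1)·0.7778 - (1)·0.4615) / (7) = 0.9023
  w = (7 - (1)·-1.0000 - (3)·0.2857 - (-4)·0.4615) / (9) = 0.9988
  t = (6 - (3)·-1.0000 - (4)·0.2857 - (4)·0.7778) / (13) = 0.3651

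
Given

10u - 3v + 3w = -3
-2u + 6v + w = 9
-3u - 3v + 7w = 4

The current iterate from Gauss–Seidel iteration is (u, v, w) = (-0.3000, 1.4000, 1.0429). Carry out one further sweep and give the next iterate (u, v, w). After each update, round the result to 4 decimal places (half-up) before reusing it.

One sweep:
  u = (-3 - (-3)·1.4000 - (3)·1.0429) / (10) = -0.1929
  v = (9 - (-2)·-0.1929 - (1)·1.0429) / (6) = 1.2619
  w = (4 - (-3)·-0.1929 - (-3)·1.2619) / (7) = 1.0296

(-0.1929, 1.2619, 1.0296)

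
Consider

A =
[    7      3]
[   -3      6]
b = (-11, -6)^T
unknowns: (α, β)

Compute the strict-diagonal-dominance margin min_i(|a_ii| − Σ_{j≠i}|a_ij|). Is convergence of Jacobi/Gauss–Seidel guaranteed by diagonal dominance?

row 1: |7| − (3) = 4
row 2: |6| − (3) = 3
minimum over rows = 3 → strictly diagonally dominant (convergence guaranteed)

3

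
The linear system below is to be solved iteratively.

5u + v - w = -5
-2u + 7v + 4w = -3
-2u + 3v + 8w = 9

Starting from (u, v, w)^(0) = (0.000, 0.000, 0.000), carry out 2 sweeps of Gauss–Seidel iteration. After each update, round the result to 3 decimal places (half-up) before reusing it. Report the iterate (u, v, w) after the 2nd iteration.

Iteration 1:
  u = (-5 - (1)·0.000 - (-1)·0.000) / (5) = -1.000
  v = (-3 - (-2)·-1.000 - (4)·0.000) / (7) = -0.714
  w = (9 - (-2)·-1.000 - (3)·-0.714) / (8) = 1.143
Iteration 2:
  u = (-5 - (1)·-0.714 - (-1)·1.143) / (5) = -0.629
  v = (-3 - (-2)·-0.629 - (4)·1.143) / (7) = -1.261
  w = (9 - (-2)·-0.629 - (3)·-1.261) / (8) = 1.441

(-0.629, -1.261, 1.441)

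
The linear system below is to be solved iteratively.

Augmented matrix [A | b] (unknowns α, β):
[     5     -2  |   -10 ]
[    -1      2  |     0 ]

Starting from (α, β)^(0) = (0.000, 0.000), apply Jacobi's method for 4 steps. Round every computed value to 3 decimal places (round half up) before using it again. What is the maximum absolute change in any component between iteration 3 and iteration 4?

Iteration 1:
  α = (-10 - (-2)·0.000) / (5) = -2.000
  β = (0 - (-1)·0.000) / (2) = 0.000
Iteration 2:
  α = (-10 - (-2)·0.000) / (5) = -2.000
  β = (0 - (-1)·-2.000) / (2) = -1.000
Iteration 3:
  α = (-10 - (-2)·-1.000) / (5) = -2.400
  β = (0 - (-1)·-2.000) / (2) = -1.000
Iteration 4:
  α = (-10 - (-2)·-1.000) / (5) = -2.400
  β = (0 - (-1)·-2.400) / (2) = -1.200
Change: (0.000, -0.200) → max |·| = 0.200

0.200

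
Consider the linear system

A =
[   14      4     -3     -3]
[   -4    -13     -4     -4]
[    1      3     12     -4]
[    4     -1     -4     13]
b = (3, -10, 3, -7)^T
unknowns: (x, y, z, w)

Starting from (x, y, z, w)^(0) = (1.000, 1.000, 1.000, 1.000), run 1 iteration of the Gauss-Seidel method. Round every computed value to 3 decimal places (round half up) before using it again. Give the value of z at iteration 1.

0.543

Iteration 1:
  x = (3 - (4)·1.000 - (-3)·1.000 - (-3)·1.000) / (14) = 0.357
  y = (-10 - (-4)·0.357 - (-4)·1.000 - (-4)·1.000) / (-13) = 0.044
  z = (3 - (1)·0.357 - (3)·0.044 - (-4)·1.000) / (12) = 0.543
  w = (-7 - (4)·0.357 - (-1)·0.044 - (-4)·0.543) / (13) = -0.478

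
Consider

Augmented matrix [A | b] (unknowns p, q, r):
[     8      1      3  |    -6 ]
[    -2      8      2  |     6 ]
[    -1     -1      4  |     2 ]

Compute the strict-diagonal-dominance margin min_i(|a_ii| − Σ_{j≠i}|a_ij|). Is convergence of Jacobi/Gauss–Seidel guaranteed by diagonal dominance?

row 1: |8| − (1+3) = 4
row 2: |8| − (2+2) = 4
row 3: |4| − (1+1) = 2
minimum over rows = 2 → strictly diagonally dominant (convergence guaranteed)

2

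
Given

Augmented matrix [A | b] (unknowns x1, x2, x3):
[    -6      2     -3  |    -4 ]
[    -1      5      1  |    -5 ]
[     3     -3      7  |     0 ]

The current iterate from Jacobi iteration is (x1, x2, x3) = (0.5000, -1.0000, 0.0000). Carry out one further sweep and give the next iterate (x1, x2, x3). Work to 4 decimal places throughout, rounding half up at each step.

One sweep:
  x1 = (-4 - (2)·-1.0000 - (-3)·0.0000) / (-6) = 0.3333
  x2 = (-5 - (-1)·0.5000 - (1)·0.0000) / (5) = -0.9000
  x3 = (0 - (3)·0.5000 - (-3)·-1.0000) / (7) = -0.6429

(0.3333, -0.9000, -0.6429)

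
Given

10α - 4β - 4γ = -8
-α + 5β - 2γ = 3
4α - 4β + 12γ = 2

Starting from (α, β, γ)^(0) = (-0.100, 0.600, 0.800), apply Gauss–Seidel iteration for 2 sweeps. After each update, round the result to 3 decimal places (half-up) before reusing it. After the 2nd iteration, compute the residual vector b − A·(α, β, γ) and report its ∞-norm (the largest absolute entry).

0.564

Iteration 1:
  α = (-8 - (-4)·0.600 - (-4)·0.800) / (10) = -0.240
  β = (3 - (-1)·-0.240 - (-2)·0.800) / (5) = 0.872
  γ = (2 - (4)·-0.240 - (-4)·0.872) / (12) = 0.537
Iteration 2:
  α = (-8 - (-4)·0.872 - (-4)·0.537) / (10) = -0.236
  β = (3 - (-1)·-0.236 - (-2)·0.537) / (5) = 0.768
  γ = (2 - (4)·-0.236 - (-4)·0.768) / (12) = 0.501
Residual b − A·x = (-0.564, -0.074, 0.004); ∞-norm = 0.564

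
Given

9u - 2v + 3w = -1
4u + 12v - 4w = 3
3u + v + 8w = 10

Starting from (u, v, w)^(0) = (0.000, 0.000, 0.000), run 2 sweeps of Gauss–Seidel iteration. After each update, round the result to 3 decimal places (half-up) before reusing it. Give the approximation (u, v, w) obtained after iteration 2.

Iteration 1:
  u = (-1 - (-2)·0.000 - (3)·0.000) / (9) = -0.111
  v = (3 - (4)·-0.111 - (-4)·0.000) / (12) = 0.287
  w = (10 - (3)·-0.111 - (1)·0.287) / (8) = 1.256
Iteration 2:
  u = (-1 - (-2)·0.287 - (3)·1.256) / (9) = -0.466
  v = (3 - (4)·-0.466 - (-4)·1.256) / (12) = 0.824
  w = (10 - (3)·-0.466 - (1)·0.824) / (8) = 1.322

(-0.466, 0.824, 1.322)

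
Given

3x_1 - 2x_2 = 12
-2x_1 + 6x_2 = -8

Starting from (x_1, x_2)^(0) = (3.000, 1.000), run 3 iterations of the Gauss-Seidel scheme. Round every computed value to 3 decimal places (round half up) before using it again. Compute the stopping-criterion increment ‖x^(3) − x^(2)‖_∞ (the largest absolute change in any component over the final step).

Iteration 1:
  x_1 = (12 - (-2)·1.000) / (3) = 4.667
  x_2 = (-8 - (-2)·4.667) / (6) = 0.222
Iteration 2:
  x_1 = (12 - (-2)·0.222) / (3) = 4.148
  x_2 = (-8 - (-2)·4.148) / (6) = 0.049
Iteration 3:
  x_1 = (12 - (-2)·0.049) / (3) = 4.033
  x_2 = (-8 - (-2)·4.033) / (6) = 0.011
Change: (-0.115, -0.038) → max |·| = 0.115

0.115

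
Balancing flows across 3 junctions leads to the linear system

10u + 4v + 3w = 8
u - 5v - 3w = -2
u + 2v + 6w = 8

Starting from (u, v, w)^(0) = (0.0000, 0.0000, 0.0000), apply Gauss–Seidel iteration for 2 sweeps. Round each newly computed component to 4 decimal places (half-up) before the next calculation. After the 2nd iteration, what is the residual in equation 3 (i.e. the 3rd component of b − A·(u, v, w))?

Iteration 1:
  u = (8 - (4)·0.0000 - (3)·0.0000) / (10) = 0.8000
  v = (-2 - (1)·0.8000 - (-3)·0.0000) / (-5) = 0.5600
  w = (8 - (1)·0.8000 - (2)·0.5600) / (6) = 1.0133
Iteration 2:
  u = (8 - (4)·0.5600 - (3)·1.0133) / (10) = 0.2720
  v = (-2 - (1)·0.2720 - (-3)·1.0133) / (-5) = -0.1536
  w = (8 - (1)·0.2720 - (2)·-0.1536) / (6) = 1.3392
Residual b − A·x = (1.8768, 0.9776, 0.0000)

0.0000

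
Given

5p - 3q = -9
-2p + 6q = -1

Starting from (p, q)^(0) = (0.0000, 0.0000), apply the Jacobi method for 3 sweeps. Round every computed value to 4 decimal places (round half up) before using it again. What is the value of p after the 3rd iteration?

-2.2600

Iteration 1:
  p = (-9 - (-3)·0.0000) / (5) = -1.8000
  q = (-1 - (-2)·0.0000) / (6) = -0.1667
Iteration 2:
  p = (-9 - (-3)·-0.1667) / (5) = -1.9000
  q = (-1 - (-2)·-1.8000) / (6) = -0.7667
Iteration 3:
  p = (-9 - (-3)·-0.7667) / (5) = -2.2600
  q = (-1 - (-2)·-1.9000) / (6) = -0.8000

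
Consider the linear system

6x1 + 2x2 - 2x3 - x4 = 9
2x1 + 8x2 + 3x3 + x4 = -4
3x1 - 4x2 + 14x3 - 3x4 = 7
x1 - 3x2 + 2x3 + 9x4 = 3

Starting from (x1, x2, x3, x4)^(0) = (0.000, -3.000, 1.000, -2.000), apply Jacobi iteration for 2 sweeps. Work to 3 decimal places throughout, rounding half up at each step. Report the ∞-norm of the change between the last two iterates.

1.202

Iteration 1:
  x1 = (9 - (2)·-3.000 - (-2)·1.000 - (-1)·-2.000) / (6) = 2.500
  x2 = (-4 - (2)·0.000 - (3)·1.000 - (1)·-2.000) / (8) = -0.625
  x3 = (7 - (3)·0.000 - (-4)·-3.000 - (-3)·-2.000) / (14) = -0.786
  x4 = (3 - (1)·0.000 - (-3)·-3.000 - (2)·1.000) / (9) = -0.889
Iteration 2:
  x1 = (9 - (2)·-0.625 - (-2)·-0.786 - (-1)·-0.889) / (6) = 1.298
  x2 = (-4 - (2)·2.500 - (3)·-0.786 - (1)·-0.889) / (8) = -0.719
  x3 = (7 - (3)·2.500 - (-4)·-0.625 - (-3)·-0.889) / (14) = -0.405
  x4 = (3 - (1)·2.500 - (-3)·-0.625 - (2)·-0.786) / (9) = 0.022
Change: (-1.202, -0.094, 0.381, 0.911) → max |·| = 1.202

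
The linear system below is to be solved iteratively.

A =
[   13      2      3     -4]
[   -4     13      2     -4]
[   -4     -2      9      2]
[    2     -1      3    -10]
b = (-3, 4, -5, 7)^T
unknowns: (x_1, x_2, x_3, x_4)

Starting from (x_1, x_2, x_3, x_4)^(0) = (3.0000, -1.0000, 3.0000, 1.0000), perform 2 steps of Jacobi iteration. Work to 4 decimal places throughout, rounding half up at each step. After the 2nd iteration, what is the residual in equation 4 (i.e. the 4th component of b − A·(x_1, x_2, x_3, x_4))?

Iteration 1:
  x_1 = (-3 - (2)·-1.0000 - (3)·3.0000 - (-4)·1.0000) / (13) = -0.4615
  x_2 = (4 - (-4)·3.0000 - (2)·3.0000 - (-4)·1.0000) / (13) = 1.0769
  x_3 = (-5 - (-4)·3.0000 - (-2)·-1.0000 - (2)·1.0000) / (9) = 0.3333
  x_4 = (7 - (2)·3.0000 - (-1)·-1.0000 - (3)·3.0000) / (-10) = 0.9000
Iteration 2:
  x_1 = (-3 - (2)·1.0769 - (3)·0.3333 - (-4)·0.9000) / (13) = -0.1964
  x_2 = (4 - (-4)·-0.4615 - (2)·0.3333 - (-4)·0.9000) / (13) = 0.3913
  x_3 = (-5 - (-4)·-0.4615 - (-2)·1.0769 - (2)·0.9000) / (9) = -0.7214
  x_4 = (7 - (2)·-0.4615 - (-1)·1.0769 - (3)·0.3333) / (-10) = -0.8000
Residual b − A·x = (-2.2652, -3.6297, 3.0896, 1.9483)

1.9483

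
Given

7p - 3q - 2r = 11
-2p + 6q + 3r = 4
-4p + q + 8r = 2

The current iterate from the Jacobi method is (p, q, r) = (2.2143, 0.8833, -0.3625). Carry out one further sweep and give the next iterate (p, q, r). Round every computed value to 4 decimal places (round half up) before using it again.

One sweep:
  p = (11 - (-3)·0.8833 - (-2)·-0.3625) / (7) = 1.8464
  q = (4 - (-2)·2.2143 - (3)·-0.3625) / (6) = 1.5860
  r = (2 - (-4)·2.2143 - (1)·0.8833) / (8) = 1.2467

(1.8464, 1.5860, 1.2467)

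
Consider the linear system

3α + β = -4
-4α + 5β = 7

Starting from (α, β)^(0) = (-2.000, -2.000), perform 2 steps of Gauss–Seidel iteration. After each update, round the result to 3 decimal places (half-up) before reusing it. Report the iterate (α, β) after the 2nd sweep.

(-1.622, 0.102)

Iteration 1:
  α = (-4 - (1)·-2.000) / (3) = -0.667
  β = (7 - (-4)·-0.667) / (5) = 0.866
Iteration 2:
  α = (-4 - (1)·0.866) / (3) = -1.622
  β = (7 - (-4)·-1.622) / (5) = 0.102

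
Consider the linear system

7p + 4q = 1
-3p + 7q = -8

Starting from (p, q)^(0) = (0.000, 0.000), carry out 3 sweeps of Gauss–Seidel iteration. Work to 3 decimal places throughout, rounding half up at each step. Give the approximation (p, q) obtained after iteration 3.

(0.610, -0.881)

Iteration 1:
  p = (1 - (4)·0.000) / (7) = 0.143
  q = (-8 - (-3)·0.143) / (7) = -1.082
Iteration 2:
  p = (1 - (4)·-1.082) / (7) = 0.761
  q = (-8 - (-3)·0.761) / (7) = -0.817
Iteration 3:
  p = (1 - (4)·-0.817) / (7) = 0.610
  q = (-8 - (-3)·0.610) / (7) = -0.881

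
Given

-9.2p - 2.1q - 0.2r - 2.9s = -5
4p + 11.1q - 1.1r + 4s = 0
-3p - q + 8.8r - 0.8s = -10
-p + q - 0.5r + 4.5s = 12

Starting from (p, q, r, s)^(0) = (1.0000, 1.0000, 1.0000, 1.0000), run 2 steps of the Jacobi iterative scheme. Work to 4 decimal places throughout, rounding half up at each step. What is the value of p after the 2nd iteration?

Iteration 1:
  p = (-5 - (-2.1)·1.0000 - (-0.2)·1.0000 - (-2.9)·1.0000) / (-9.2) = -0.0217
  q = (0 - (4)·1.0000 - (-1.1)·1.0000 - (4)·1.0000) / (11.1) = -0.6216
  r = (-10 - (-3)·1.0000 - (-1)·1.0000 - (-0.8)·1.0000) / (8.8) = -0.5909
  s = (12 - (-1)·1.0000 - (1)·1.0000 - (-0.5)·1.0000) / (4.5) = 2.7778
Iteration 2:
  p = (-5 - (-2.1)·-0.6216 - (-0.2)·-0.5909 - (-2.9)·2.7778) / (-9.2) = -0.1774
  q = (0 - (4)·-0.0217 - (-1.1)·-0.5909 - (4)·2.7778) / (11.1) = -1.0517
  r = (-10 - (-3)·-0.0217 - (-1)·-0.6216 - (-0.8)·2.7778) / (8.8) = -0.9619
  s = (12 - (-1)·-0.0217 - (1)·-0.6216 - (-0.5)·-0.5909) / (4.5) = 2.7343

-0.1774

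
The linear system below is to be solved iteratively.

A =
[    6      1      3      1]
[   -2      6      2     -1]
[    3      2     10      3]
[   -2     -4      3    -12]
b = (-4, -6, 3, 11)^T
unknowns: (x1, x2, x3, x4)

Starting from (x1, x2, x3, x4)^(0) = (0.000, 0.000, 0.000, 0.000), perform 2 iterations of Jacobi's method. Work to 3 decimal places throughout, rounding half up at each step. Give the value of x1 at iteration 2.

Iteration 1:
  x1 = (-4 - (1)·0.000 - (3)·0.000 - (1)·0.000) / (6) = -0.667
  x2 = (-6 - (-2)·0.000 - (2)·0.000 - (-1)·0.000) / (6) = -1.000
  x3 = (3 - (3)·0.000 - (2)·0.000 - (3)·0.000) / (10) = 0.300
  x4 = (11 - (-2)·0.000 - (-4)·0.000 - (3)·0.000) / (-12) = -0.917
Iteration 2:
  x1 = (-4 - (1)·-1.000 - (3)·0.300 - (1)·-0.917) / (6) = -0.497
  x2 = (-6 - (-2)·-0.667 - (2)·0.300 - (-1)·-0.917) / (6) = -1.475
  x3 = (3 - (3)·-0.667 - (2)·-1.000 - (3)·-0.917) / (10) = 0.975
  x4 = (11 - (-2)·-0.667 - (-4)·-1.000 - (3)·0.300) / (-12) = -0.397

-0.497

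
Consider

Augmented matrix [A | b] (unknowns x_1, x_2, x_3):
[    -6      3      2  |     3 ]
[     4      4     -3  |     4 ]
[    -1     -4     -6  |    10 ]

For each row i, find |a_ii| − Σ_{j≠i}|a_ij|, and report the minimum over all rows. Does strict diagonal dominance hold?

row 1: |-6| − (3+2) = 1
row 2: |4| − (4+3) = -3
row 3: |-6| − (1+4) = 1
minimum over rows = -3 → not strictly diagonally dominant

-3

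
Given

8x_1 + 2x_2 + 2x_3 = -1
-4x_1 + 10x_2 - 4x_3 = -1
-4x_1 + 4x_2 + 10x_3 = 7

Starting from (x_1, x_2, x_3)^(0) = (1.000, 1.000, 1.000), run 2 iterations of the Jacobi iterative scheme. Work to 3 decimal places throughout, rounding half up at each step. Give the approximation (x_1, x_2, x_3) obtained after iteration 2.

Iteration 1:
  x_1 = (-1 - (2)·1.000 - (2)·1.000) / (8) = -0.625
  x_2 = (-1 - (-4)·1.000 - (-4)·1.000) / (10) = 0.700
  x_3 = (7 - (-4)·1.000 - (4)·1.000) / (10) = 0.700
Iteration 2:
  x_1 = (-1 - (2)·0.700 - (2)·0.700) / (8) = -0.475
  x_2 = (-1 - (-4)·-0.625 - (-4)·0.700) / (10) = -0.070
  x_3 = (7 - (-4)·-0.625 - (4)·0.700) / (10) = 0.170

(-0.475, -0.070, 0.170)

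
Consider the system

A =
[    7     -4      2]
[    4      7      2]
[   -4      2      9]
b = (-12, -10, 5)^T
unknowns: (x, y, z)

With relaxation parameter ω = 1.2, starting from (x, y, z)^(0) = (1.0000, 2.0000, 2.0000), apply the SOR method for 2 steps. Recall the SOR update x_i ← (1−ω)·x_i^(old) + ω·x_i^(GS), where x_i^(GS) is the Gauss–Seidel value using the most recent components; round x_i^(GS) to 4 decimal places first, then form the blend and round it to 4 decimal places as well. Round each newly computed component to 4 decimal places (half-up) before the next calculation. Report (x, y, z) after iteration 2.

(-2.8855, 0.6472, -1.0224)

Iteration 1:
  x: GS value = (-12 - (-4)·2.0000 - (2)·2.0000) / (7) = -1.1429;  x ← (1−ω)·1.0000 + ω·-1.1429 = -1.5715
  y: GS value = (-10 - (4)·-1.5715 - (2)·2.0000) / (7) = -1.1020;  y ← (1−ω)·2.0000 + ω·-1.1020 = -1.7224
  z: GS value = (5 - (-4)·-1.5715 - (2)·-1.7224) / (9) = 0.2399;  z ← (1−ω)·2.0000 + ω·0.2399 = -0.1121
Iteration 2:
  x: GS value = (-12 - (-4)·-1.7224 - (2)·-0.1121) / (7) = -2.6665;  x ← (1−ω)·-1.5715 + ω·-2.6665 = -2.8855
  y: GS value = (-10 - (4)·-2.8855 - (2)·-0.1121) / (7) = 0.2523;  y ← (1−ω)·-1.7224 + ω·0.2523 = 0.6472
  z: GS value = (5 - (-4)·-2.8855 - (2)·0.6472) / (9) = -0.8707;  z ← (1−ω)·-0.1121 + ω·-0.8707 = -1.0224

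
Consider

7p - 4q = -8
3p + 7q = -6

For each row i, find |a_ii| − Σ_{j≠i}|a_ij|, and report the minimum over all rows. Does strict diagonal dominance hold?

3

row 1: |7| − (4) = 3
row 2: |7| − (3) = 4
minimum over rows = 3 → strictly diagonally dominant (convergence guaranteed)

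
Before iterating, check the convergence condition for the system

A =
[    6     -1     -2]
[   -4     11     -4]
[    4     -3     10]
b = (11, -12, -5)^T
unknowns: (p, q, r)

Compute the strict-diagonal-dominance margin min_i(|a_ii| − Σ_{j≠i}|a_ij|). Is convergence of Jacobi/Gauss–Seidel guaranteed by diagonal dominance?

row 1: |6| − (1+2) = 3
row 2: |11| − (4+4) = 3
row 3: |10| − (4+3) = 3
minimum over rows = 3 → strictly diagonally dominant (convergence guaranteed)

3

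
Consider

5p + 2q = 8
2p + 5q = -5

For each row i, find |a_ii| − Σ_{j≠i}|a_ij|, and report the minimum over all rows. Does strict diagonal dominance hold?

row 1: |5| − (2) = 3
row 2: |5| − (2) = 3
minimum over rows = 3 → strictly diagonally dominant (convergence guaranteed)

3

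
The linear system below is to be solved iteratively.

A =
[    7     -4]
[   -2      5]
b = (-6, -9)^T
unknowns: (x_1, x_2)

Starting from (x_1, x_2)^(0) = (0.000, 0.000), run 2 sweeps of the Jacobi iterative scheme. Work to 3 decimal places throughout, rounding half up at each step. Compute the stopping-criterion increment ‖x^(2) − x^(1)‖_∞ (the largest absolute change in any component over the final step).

Iteration 1:
  x_1 = (-6 - (-4)·0.000) / (7) = -0.857
  x_2 = (-9 - (-2)·0.000) / (5) = -1.800
Iteration 2:
  x_1 = (-6 - (-4)·-1.800) / (7) = -1.886
  x_2 = (-9 - (-2)·-0.857) / (5) = -2.143
Change: (-1.029, -0.343) → max |·| = 1.029

1.029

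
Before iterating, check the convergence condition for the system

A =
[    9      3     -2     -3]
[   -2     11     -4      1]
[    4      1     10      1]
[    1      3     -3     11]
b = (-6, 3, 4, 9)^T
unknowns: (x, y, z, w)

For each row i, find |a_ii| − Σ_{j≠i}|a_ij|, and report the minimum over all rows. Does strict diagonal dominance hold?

row 1: |9| − (3+2+3) = 1
row 2: |11| − (2+4+1) = 4
row 3: |10| − (4+1+1) = 4
row 4: |11| − (1+3+3) = 4
minimum over rows = 1 → strictly diagonally dominant (convergence guaranteed)

1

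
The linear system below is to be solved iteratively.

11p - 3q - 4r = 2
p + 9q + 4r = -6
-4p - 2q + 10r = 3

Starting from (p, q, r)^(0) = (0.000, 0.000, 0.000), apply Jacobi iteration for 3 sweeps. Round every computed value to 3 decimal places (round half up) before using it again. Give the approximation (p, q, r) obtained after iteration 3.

(0.045, -0.785, 0.180)

Iteration 1:
  p = (2 - (-3)·0.000 - (-4)·0.000) / (11) = 0.182
  q = (-6 - (1)·0.000 - (4)·0.000) / (9) = -0.667
  r = (3 - (-4)·0.000 - (-2)·0.000) / (10) = 0.300
Iteration 2:
  p = (2 - (-3)·-0.667 - (-4)·0.300) / (11) = 0.109
  q = (-6 - (1)·0.182 - (4)·0.300) / (9) = -0.820
  r = (3 - (-4)·0.182 - (-2)·-0.667) / (10) = 0.239
Iteration 3:
  p = (2 - (-3)·-0.820 - (-4)·0.239) / (11) = 0.045
  q = (-6 - (1)·0.109 - (4)·0.239) / (9) = -0.785
  r = (3 - (-4)·0.109 - (-2)·-0.820) / (10) = 0.180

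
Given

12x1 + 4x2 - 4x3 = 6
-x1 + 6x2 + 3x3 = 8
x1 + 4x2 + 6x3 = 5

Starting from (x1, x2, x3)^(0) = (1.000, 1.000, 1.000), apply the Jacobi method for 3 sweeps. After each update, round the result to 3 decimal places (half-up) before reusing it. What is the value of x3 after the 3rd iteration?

-0.139

Iteration 1:
  x1 = (6 - (4)·1.000 - (-4)·1.000) / (12) = 0.500
  x2 = (8 - (-1)·1.000 - (3)·1.000) / (6) = 1.000
  x3 = (5 - (1)·1.000 - (4)·1.000) / (6) = 0.000
Iteration 2:
  x1 = (6 - (4)·1.000 - (-4)·0.000) / (12) = 0.167
  x2 = (8 - (-1)·0.500 - (3)·0.000) / (6) = 1.417
  x3 = (5 - (1)·0.500 - (4)·1.000) / (6) = 0.083
Iteration 3:
  x1 = (6 - (4)·1.417 - (-4)·0.083) / (12) = 0.055
  x2 = (8 - (-1)·0.167 - (3)·0.083) / (6) = 1.320
  x3 = (5 - (1)·0.167 - (4)·1.417) / (6) = -0.139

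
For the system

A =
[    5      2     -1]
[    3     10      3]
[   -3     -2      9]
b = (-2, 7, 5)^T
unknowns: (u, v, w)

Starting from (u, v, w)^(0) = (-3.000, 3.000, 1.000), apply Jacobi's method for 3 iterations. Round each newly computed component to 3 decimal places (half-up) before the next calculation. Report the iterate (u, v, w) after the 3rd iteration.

Iteration 1:
  u = (-2 - (2)·3.000 - (-1)·1.000) / (5) = -1.400
  v = (7 - (3)·-3.000 - (3)·1.000) / (10) = 1.300
  w = (5 - (-3)·-3.000 - (-2)·3.000) / (9) = 0.222
Iteration 2:
  u = (-2 - (2)·1.300 - (-1)·0.222) / (5) = -0.876
  v = (7 - (3)·-1.400 - (3)·0.222) / (10) = 1.053
  w = (5 - (-3)·-1.400 - (-2)·1.300) / (9) = 0.378
Iteration 3:
  u = (-2 - (2)·1.053 - (-1)·0.378) / (5) = -0.746
  v = (7 - (3)·-0.876 - (3)·0.378) / (10) = 0.849
  w = (5 - (-3)·-0.876 - (-2)·1.053) / (9) = 0.498

(-0.746, 0.849, 0.498)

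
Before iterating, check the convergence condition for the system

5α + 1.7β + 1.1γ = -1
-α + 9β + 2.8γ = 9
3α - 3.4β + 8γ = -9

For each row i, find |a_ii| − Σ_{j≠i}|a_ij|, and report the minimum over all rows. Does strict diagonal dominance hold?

row 1: |5| − (1.7+1.1) = 2.2
row 2: |9| − (1+2.8) = 5.2
row 3: |8| − (3+3.4) = 1.6
minimum over rows = 1.6 → strictly diagonally dominant (convergence guaranteed)

1.6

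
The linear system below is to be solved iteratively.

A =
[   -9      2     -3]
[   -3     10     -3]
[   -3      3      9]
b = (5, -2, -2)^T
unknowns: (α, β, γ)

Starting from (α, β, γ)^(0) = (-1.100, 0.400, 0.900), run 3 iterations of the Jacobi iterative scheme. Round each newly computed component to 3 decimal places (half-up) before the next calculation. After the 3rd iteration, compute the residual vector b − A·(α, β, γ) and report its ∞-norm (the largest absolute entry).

Iteration 1:
  α = (5 - (2)·0.400 - (-3)·0.900) / (-9) = -0.767
  β = (-2 - (-3)·-1.100 - (-3)·0.900) / (10) = -0.260
  γ = (-2 - (-3)·-1.100 - (3)·0.400) / (9) = -0.722
Iteration 2:
  α = (5 - (2)·-0.260 - (-3)·-0.722) / (-9) = -0.373
  β = (-2 - (-3)·-0.767 - (-3)·-0.722) / (10) = -0.647
  γ = (-2 - (-3)·-0.767 - (3)·-0.260) / (9) = -0.391
Iteration 3:
  α = (5 - (2)·-0.647 - (-3)·-0.391) / (-9) = -0.569
  β = (-2 - (-3)·-0.373 - (-3)·-0.391) / (10) = -0.429
  γ = (-2 - (-3)·-0.373 - (3)·-0.647) / (9) = -0.131
Residual b − A·x = (0.344, 0.190, -1.241); ∞-norm = 1.241

1.241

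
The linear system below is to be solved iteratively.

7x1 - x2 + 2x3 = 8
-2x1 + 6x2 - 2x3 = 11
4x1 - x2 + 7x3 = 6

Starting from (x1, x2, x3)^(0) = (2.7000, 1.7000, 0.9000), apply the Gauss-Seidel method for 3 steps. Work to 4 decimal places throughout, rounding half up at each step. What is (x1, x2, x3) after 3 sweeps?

(1.3685, 2.4379, 0.4234)

Iteration 1:
  x1 = (8 - (-1)·1.7000 - (2)·0.9000) / (7) = 1.1286
  x2 = (11 - (-2)·1.1286 - (-2)·0.9000) / (6) = 2.5095
  x3 = (6 - (4)·1.1286 - (-1)·2.5095) / (7) = 0.5707
Iteration 2:
  x1 = (8 - (-1)·2.5095 - (2)·0.5707) / (7) = 1.3383
  x2 = (11 - (-2)·1.3383 - (-2)·0.5707) / (6) = 2.4697
  x3 = (6 - (4)·1.3383 - (-1)·2.4697) / (7) = 0.4452
Iteration 3:
  x1 = (8 - (-1)·2.4697 - (2)·0.4452) / (7) = 1.3685
  x2 = (11 - (-2)·1.3685 - (-2)·0.4452) / (6) = 2.4379
  x3 = (6 - (4)·1.3685 - (-1)·2.4379) / (7) = 0.4234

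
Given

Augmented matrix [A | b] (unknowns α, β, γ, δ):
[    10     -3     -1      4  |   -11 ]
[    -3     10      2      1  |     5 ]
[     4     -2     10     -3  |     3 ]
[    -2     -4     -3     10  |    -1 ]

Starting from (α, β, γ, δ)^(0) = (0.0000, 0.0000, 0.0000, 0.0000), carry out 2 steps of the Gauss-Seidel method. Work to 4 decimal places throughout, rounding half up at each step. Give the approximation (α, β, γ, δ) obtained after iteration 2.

(-0.9637, 0.0581, 0.6912, -0.0621)

Iteration 1:
  α = (-11 - (-3)·0.0000 - (-1)·0.0000 - (4)·0.0000) / (10) = -1.1000
  β = (5 - (-3)·-1.1000 - (2)·0.0000 - (1)·0.0000) / (10) = 0.1700
  γ = (3 - (4)·-1.1000 - (-2)·0.1700 - (-3)·0.0000) / (10) = 0.7740
  δ = (-1 - (-2)·-1.1000 - (-4)·0.1700 - (-3)·0.7740) / (10) = -0.0198
Iteration 2:
  α = (-11 - (-3)·0.1700 - (-1)·0.7740 - (4)·-0.0198) / (10) = -0.9637
  β = (5 - (-3)·-0.9637 - (2)·0.7740 - (1)·-0.0198) / (10) = 0.0581
  γ = (3 - (4)·-0.9637 - (-2)·0.0581 - (-3)·-0.0198) / (10) = 0.6912
  δ = (-1 - (-2)·-0.9637 - (-4)·0.0581 - (-3)·0.6912) / (10) = -0.0621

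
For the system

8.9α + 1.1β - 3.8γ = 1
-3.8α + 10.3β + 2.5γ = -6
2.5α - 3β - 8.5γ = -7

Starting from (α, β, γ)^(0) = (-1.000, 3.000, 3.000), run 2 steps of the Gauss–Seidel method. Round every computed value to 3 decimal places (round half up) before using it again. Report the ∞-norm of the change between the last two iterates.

0.312

Iteration 1:
  α = (1 - (1.1)·3.000 - (-3.8)·3.000) / (8.9) = 1.022
  β = (-6 - (-3.8)·1.022 - (2.5)·3.000) / (10.3) = -0.934
  γ = (-7 - (2.5)·1.022 - (-3)·-0.934) / (-8.5) = 1.454
Iteration 2:
  α = (1 - (1.1)·-0.934 - (-3.8)·1.454) / (8.9) = 0.849
  β = (-6 - (-3.8)·0.849 - (2.5)·1.454) / (10.3) = -0.622
  γ = (-7 - (2.5)·0.849 - (-3)·-0.622) / (-8.5) = 1.293
Change: (-0.173, 0.312, -0.161) → max |·| = 0.312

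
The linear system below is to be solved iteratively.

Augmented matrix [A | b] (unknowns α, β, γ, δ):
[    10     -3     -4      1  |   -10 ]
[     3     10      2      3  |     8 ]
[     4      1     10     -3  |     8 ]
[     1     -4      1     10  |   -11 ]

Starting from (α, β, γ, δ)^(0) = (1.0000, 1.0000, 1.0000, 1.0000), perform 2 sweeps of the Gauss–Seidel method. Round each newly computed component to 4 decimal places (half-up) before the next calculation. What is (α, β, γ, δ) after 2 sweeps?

(-0.2854, 0.9462, 0.5154, -0.7445)

Iteration 1:
  α = (-10 - (-3)·1.0000 - (-4)·1.0000 - (1)·1.0000) / (10) = -0.4000
  β = (8 - (3)·-0.4000 - (2)·1.0000 - (3)·1.0000) / (10) = 0.4200
  γ = (8 - (4)·-0.4000 - (1)·0.4200 - (-3)·1.0000) / (10) = 1.2180
  δ = (-11 - (1)·-0.4000 - (-4)·0.4200 - (1)·1.2180) / (10) = -1.0138
Iteration 2:
  α = (-10 - (-3)·0.4200 - (-4)·1.2180 - (1)·-1.0138) / (10) = -0.2854
  β = (8 - (3)·-0.2854 - (2)·1.2180 - (3)·-1.0138) / (10) = 0.9462
  γ = (8 - (4)·-0.2854 - (1)·0.9462 - (-3)·-1.0138) / (10) = 0.5154
  δ = (-11 - (1)·-0.2854 - (-4)·0.9462 - (1)·0.5154) / (10) = -0.7445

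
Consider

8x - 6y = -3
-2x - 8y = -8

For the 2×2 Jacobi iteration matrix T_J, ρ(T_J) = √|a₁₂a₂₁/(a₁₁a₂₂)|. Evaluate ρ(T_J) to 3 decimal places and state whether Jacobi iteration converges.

a₁₂a₂₁/(a₁₁a₂₂) = (-6)·(-2) / ((8)·(-8)) = -0.187500
ρ = √|-0.187500| = √0.187500 = 0.433
ρ < 1, so Jacobi converges

0.433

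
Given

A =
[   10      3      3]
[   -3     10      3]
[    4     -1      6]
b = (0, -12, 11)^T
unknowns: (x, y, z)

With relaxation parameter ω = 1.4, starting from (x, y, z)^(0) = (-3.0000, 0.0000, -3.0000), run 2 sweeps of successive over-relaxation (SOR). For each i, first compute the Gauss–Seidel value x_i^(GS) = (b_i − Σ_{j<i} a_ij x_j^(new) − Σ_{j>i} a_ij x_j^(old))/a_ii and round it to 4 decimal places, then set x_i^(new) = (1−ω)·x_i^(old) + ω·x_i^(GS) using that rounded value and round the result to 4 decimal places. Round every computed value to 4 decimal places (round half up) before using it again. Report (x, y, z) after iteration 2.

Iteration 1:
  x: GS value = (0 - (3)·0.0000 - (3)·-3.0000) / (10) = 0.9000;  x ← (1−ω)·-3.0000 + ω·0.9000 = 2.4600
  y: GS value = (-12 - (-3)·2.4600 - (3)·-3.0000) / (10) = 0.4380;  y ← (1−ω)·0.0000 + ω·0.4380 = 0.6132
  z: GS value = (11 - (4)·2.4600 - (-1)·0.6132) / (6) = 0.2955;  z ← (1−ω)·-3.0000 + ω·0.2955 = 1.6137
Iteration 2:
  x: GS value = (0 - (3)·0.6132 - (3)·1.6137) / (10) = -0.6681;  x ← (1−ω)·2.4600 + ω·-0.6681 = -1.9193
  y: GS value = (-12 - (-3)·-1.9193 - (3)·1.6137) / (10) = -2.2599;  y ← (1−ω)·0.6132 + ω·-2.2599 = -3.4091
  z: GS value = (11 - (4)·-1.9193 - (-1)·-3.4091) / (6) = 2.5447;  z ← (1−ω)·1.6137 + ω·2.5447 = 2.9171

(-1.9193, -3.4091, 2.9171)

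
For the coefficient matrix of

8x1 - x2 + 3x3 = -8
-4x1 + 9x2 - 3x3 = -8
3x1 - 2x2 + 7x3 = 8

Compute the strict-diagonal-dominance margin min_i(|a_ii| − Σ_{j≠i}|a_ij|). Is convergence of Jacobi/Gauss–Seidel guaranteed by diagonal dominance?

2

row 1: |8| − (1+3) = 4
row 2: |9| − (4+3) = 2
row 3: |7| − (3+2) = 2
minimum over rows = 2 → strictly diagonally dominant (convergence guaranteed)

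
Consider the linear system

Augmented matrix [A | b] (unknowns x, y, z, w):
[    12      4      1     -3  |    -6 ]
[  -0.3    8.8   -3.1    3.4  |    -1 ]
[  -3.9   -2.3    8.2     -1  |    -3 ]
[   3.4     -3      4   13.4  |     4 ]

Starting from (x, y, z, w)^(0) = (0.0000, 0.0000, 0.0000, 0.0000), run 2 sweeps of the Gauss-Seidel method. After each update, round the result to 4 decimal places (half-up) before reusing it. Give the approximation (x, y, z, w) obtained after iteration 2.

Iteration 1:
  x = (-6 - (4)·0.0000 - (1)·0.0000 - (-3)·0.0000) / (12) = -0.5000
  y = (-1 - (-0.3)·-0.5000 - (-3.1)·0.0000 - (3.4)·0.0000) / (8.8) = -0.1307
  z = (-3 - (-3.9)·-0.5000 - (-2.3)·-0.1307 - (-1)·0.0000) / (8.2) = -0.6403
  w = (4 - (3.4)·-0.5000 - (-3)·-0.1307 - (4)·-0.6403) / (13.4) = 0.5872
Iteration 2:
  x = (-6 - (4)·-0.1307 - (1)·-0.6403 - (-3)·0.5872) / (12) = -0.2563
  y = (-1 - (-0.3)·-0.2563 - (-3.1)·-0.6403 - (3.4)·0.5872) / (8.8) = -0.5748
  z = (-3 - (-3.9)·-0.2563 - (-2.3)·-0.5748 - (-1)·0.5872) / (8.2) = -0.5774
  w = (4 - (3.4)·-0.2563 - (-3)·-0.5748 - (4)·-0.5774) / (13.4) = 0.4072

(-0.2563, -0.5748, -0.5774, 0.4072)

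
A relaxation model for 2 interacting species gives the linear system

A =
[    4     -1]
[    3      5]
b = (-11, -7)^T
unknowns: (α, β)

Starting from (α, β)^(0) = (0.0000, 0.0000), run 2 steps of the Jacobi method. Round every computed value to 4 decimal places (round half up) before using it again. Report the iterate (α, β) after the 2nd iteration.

Iteration 1:
  α = (-11 - (-1)·0.0000) / (4) = -2.7500
  β = (-7 - (3)·0.0000) / (5) = -1.4000
Iteration 2:
  α = (-11 - (-1)·-1.4000) / (4) = -3.1000
  β = (-7 - (3)·-2.7500) / (5) = 0.2500

(-3.1000, 0.2500)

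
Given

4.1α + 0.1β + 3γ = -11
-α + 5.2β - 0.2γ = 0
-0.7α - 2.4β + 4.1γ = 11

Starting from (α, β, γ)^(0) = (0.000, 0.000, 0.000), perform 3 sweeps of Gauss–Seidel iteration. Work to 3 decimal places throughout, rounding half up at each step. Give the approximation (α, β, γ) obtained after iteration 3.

Iteration 1:
  α = (-11 - (0.1)·0.000 - (3)·0.000) / (4.1) = -2.683
  β = (0 - (-1)·-2.683 - (-0.2)·0.000) / (5.2) = -0.516
  γ = (11 - (-0.7)·-2.683 - (-2.4)·-0.516) / (4.1) = 1.923
Iteration 2:
  α = (-11 - (0.1)·-0.516 - (3)·1.923) / (4.1) = -4.077
  β = (0 - (-1)·-4.077 - (-0.2)·1.923) / (5.2) = -0.710
  γ = (11 - (-0.7)·-4.077 - (-2.4)·-0.710) / (4.1) = 1.571
Iteration 3:
  α = (-11 - (0.1)·-0.710 - (3)·1.571) / (4.1) = -3.815
  β = (0 - (-1)·-3.815 - (-0.2)·1.571) / (5.2) = -0.673
  γ = (11 - (-0.7)·-3.815 - (-2.4)·-0.673) / (4.1) = 1.638

(-3.815, -0.673, 1.638)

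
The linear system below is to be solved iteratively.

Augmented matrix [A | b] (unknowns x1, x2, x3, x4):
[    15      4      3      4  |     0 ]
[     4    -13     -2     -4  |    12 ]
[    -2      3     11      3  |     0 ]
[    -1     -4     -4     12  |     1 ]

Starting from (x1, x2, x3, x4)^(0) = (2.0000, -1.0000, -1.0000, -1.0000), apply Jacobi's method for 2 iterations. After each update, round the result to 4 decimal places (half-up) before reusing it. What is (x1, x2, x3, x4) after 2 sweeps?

(-0.1117, -0.7091, 0.2050, 0.4987)

Iteration 1:
  x1 = (0 - (4)·-1.0000 - (3)·-1.0000 - (4)·-1.0000) / (15) = 0.7333
  x2 = (12 - (4)·2.0000 - (-2)·-1.0000 - (-4)·-1.0000) / (-13) = 0.1538
  x3 = (0 - (-2)·2.0000 - (3)·-1.0000 - (3)·-1.0000) / (11) = 0.9091
  x4 = (1 - (-1)·2.0000 - (-4)·-1.0000 - (-4)·-1.0000) / (12) = -0.4167
Iteration 2:
  x1 = (0 - (4)·0.1538 - (3)·0.9091 - (4)·-0.4167) / (15) = -0.1117
  x2 = (12 - (4)·0.7333 - (-2)·0.9091 - (-4)·-0.4167) / (-13) = -0.7091
  x3 = (0 - (-2)·0.7333 - (3)·0.1538 - (3)·-0.4167) / (11) = 0.2050
  x4 = (1 - (-1)·0.7333 - (-4)·0.1538 - (-4)·0.9091) / (12) = 0.4987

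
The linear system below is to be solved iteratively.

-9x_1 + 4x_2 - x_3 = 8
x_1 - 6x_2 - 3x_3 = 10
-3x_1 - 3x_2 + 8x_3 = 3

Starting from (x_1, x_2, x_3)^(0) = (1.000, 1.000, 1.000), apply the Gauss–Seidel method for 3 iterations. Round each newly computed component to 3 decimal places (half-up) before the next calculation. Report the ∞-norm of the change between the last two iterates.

Iteration 1:
  x_1 = (8 - (4)·1.000 - (-1)·1.000) / (-9) = -0.556
  x_2 = (10 - (1)·-0.556 - (-3)·1.000) / (-6) = -2.259
  x_3 = (3 - (-3)·-0.556 - (-3)·-2.259) / (8) = -0.681
Iteration 2:
  x_1 = (8 - (4)·-2.259 - (-1)·-0.681) / (-9) = -1.817
  x_2 = (10 - (1)·-1.817 - (-3)·-0.681) / (-6) = -1.629
  x_3 = (3 - (-3)·-1.817 - (-3)·-1.629) / (8) = -0.917
Iteration 3:
  x_1 = (8 - (4)·-1.629 - (-1)·-0.917) / (-9) = -1.511
  x_2 = (10 - (1)·-1.511 - (-3)·-0.917) / (-6) = -1.460
  x_3 = (3 - (-3)·-1.511 - (-3)·-1.460) / (8) = -0.739
Change: (0.306, 0.169, 0.178) → max |·| = 0.306

0.306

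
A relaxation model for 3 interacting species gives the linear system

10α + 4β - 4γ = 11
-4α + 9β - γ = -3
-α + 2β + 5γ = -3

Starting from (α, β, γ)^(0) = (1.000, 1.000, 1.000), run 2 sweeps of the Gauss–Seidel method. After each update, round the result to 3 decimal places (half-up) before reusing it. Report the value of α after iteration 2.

Iteration 1:
  α = (11 - (4)·1.000 - (-4)·1.000) / (10) = 1.100
  β = (-3 - (-4)·1.100 - (-1)·1.000) / (9) = 0.267
  γ = (-3 - (-1)·1.100 - (2)·0.267) / (5) = -0.487
Iteration 2:
  α = (11 - (4)·0.267 - (-4)·-0.487) / (10) = 0.798
  β = (-3 - (-4)·0.798 - (-1)·-0.487) / (9) = -0.033
  γ = (-3 - (-1)·0.798 - (2)·-0.033) / (5) = -0.427

0.798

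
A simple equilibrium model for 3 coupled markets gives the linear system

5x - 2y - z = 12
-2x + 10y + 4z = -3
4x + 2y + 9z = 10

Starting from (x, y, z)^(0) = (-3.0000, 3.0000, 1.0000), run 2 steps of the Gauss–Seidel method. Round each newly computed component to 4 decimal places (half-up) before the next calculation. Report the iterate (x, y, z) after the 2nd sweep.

Iteration 1:
  x = (12 - (-2)·3.0000 - (-1)·1.0000) / (5) = 3.8000
  y = (-3 - (-2)·3.8000 - (4)·1.0000) / (10) = 0.0600
  z = (10 - (4)·3.8000 - (2)·0.0600) / (9) = -0.5911
Iteration 2:
  x = (12 - (-2)·0.0600 - (-1)·-0.5911) / (5) = 2.3058
  y = (-3 - (-2)·2.3058 - (4)·-0.5911) / (10) = 0.3976
  z = (10 - (4)·2.3058 - (2)·0.3976) / (9) = -0.0020

(2.3058, 0.3976, -0.0020)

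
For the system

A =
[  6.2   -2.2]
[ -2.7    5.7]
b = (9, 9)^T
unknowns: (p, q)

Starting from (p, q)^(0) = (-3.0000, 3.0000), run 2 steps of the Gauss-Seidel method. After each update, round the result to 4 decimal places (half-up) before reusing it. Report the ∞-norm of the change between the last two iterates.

Iteration 1:
  p = (9 - (-2.2)·3.0000) / (6.2) = 2.5161
  q = (9 - (-2.7)·2.5161) / (5.7) = 2.7708
Iteration 2:
  p = (9 - (-2.2)·2.7708) / (6.2) = 2.4348
  q = (9 - (-2.7)·2.4348) / (5.7) = 2.7323
Change: (-0.0813, -0.0385) → max |·| = 0.0813

0.0813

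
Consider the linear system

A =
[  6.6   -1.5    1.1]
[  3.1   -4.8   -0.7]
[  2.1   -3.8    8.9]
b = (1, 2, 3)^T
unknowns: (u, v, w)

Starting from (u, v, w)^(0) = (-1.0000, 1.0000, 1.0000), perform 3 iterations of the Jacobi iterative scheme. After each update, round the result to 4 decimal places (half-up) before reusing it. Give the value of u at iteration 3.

Iteration 1:
  u = (1 - (-1.5)·1.0000 - (1.1)·1.0000) / (6.6) = 0.2121
  v = (2 - (3.1)·-1.0000 - (-0.7)·1.0000) / (-4.8) = -1.2083
  w = (3 - (2.1)·-1.0000 - (-3.8)·1.0000) / (8.9) = 1.0000
Iteration 2:
  u = (1 - (-1.5)·-1.2083 - (1.1)·1.0000) / (6.6) = -0.2898
  v = (2 - (3.1)·0.2121 - (-0.7)·1.0000) / (-4.8) = -0.4255
  w = (3 - (2.1)·0.2121 - (-3.8)·-1.2083) / (8.9) = -0.2289
Iteration 3:
  u = (1 - (-1.5)·-0.4255 - (1.1)·-0.2289) / (6.6) = 0.0930
  v = (2 - (3.1)·-0.2898 - (-0.7)·-0.2289) / (-4.8) = -0.5704
  w = (3 - (2.1)·-0.2898 - (-3.8)·-0.4255) / (8.9) = 0.2238

0.0930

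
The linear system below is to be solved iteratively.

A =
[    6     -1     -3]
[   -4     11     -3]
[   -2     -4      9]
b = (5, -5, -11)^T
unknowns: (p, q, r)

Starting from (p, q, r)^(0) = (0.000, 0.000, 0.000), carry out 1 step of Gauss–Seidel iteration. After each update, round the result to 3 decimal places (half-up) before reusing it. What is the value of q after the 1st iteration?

-0.152

Iteration 1:
  p = (5 - (-1)·0.000 - (-3)·0.000) / (6) = 0.833
  q = (-5 - (-4)·0.833 - (-3)·0.000) / (11) = -0.152
  r = (-11 - (-2)·0.833 - (-4)·-0.152) / (9) = -1.105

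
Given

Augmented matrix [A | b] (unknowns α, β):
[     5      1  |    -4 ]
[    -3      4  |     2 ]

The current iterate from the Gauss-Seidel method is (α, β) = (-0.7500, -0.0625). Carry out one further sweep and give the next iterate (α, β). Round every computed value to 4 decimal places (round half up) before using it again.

(-0.7875, -0.0906)

One sweep:
  α = (-4 - (1)·-0.0625) / (5) = -0.7875
  β = (2 - (-3)·-0.7875) / (4) = -0.0906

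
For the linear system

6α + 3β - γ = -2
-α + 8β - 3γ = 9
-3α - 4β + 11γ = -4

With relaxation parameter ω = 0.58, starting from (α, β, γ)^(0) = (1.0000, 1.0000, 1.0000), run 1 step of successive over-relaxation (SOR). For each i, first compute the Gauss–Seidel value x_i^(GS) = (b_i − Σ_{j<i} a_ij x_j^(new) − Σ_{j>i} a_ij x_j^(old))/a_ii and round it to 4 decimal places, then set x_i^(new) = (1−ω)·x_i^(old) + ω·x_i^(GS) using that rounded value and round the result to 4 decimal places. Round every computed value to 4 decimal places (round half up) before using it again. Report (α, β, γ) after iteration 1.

(0.0333, 1.2924, 0.4869)

Iteration 1:
  α: GS value = (-2 - (3)·1.0000 - (-1)·1.0000) / (6) = -0.6667;  α ← (1−ω)·1.0000 + ω·-0.6667 = 0.0333
  β: GS value = (9 - (-1)·0.0333 - (-3)·1.0000) / (8) = 1.5042;  β ← (1−ω)·1.0000 + ω·1.5042 = 1.2924
  γ: GS value = (-4 - (-3)·0.0333 - (-4)·1.2924) / (11) = 0.1154;  γ ← (1−ω)·1.0000 + ω·0.1154 = 0.4869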